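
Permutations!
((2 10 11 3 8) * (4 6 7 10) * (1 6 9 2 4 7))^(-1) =((1 6)(2 7 10 11 3 8 4 9))^(-1) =(1 6)(2 9 4 8 3 11 10 7)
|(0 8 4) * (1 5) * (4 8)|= 2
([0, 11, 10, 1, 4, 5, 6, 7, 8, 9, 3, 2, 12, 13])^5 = (13)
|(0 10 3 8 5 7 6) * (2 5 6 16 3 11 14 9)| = 12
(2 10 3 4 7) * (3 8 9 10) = (2 3 4 7)(8 9 10) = [0, 1, 3, 4, 7, 5, 6, 2, 9, 10, 8]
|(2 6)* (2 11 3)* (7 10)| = 4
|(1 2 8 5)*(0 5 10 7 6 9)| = |(0 5 1 2 8 10 7 6 9)| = 9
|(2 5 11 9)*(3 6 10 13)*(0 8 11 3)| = 10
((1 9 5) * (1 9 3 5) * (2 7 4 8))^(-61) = (1 9 5 3)(2 8 4 7)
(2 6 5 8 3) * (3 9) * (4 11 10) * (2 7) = (2 6 5 8 9 3 7)(4 11 10) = [0, 1, 6, 7, 11, 8, 5, 2, 9, 3, 4, 10]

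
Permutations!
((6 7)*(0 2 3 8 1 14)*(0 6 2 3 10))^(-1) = ((0 3 8 1 14 6 7 2 10))^(-1) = (0 10 2 7 6 14 1 8 3)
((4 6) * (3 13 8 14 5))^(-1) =(3 5 14 8 13)(4 6)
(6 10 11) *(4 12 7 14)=(4 12 7 14)(6 10 11)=[0, 1, 2, 3, 12, 5, 10, 14, 8, 9, 11, 6, 7, 13, 4]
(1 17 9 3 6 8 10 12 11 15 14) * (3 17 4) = (1 4 3 6 8 10 12 11 15 14)(9 17) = [0, 4, 2, 6, 3, 5, 8, 7, 10, 17, 12, 15, 11, 13, 1, 14, 16, 9]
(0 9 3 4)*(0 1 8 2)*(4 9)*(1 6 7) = (0 4 6 7 1 8 2)(3 9) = [4, 8, 0, 9, 6, 5, 7, 1, 2, 3]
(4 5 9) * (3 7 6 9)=[0, 1, 2, 7, 5, 3, 9, 6, 8, 4]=(3 7 6 9 4 5)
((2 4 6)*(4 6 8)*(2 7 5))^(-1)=(2 5 7 6)(4 8)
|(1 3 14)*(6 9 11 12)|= |(1 3 14)(6 9 11 12)|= 12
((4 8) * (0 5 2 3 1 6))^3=((0 5 2 3 1 6)(4 8))^3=(0 3)(1 5)(2 6)(4 8)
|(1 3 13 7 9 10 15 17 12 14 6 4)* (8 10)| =13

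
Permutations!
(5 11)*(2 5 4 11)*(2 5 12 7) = (2 12 7)(4 11) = [0, 1, 12, 3, 11, 5, 6, 2, 8, 9, 10, 4, 7]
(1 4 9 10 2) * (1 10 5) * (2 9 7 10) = (1 4 7 10 9 5) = [0, 4, 2, 3, 7, 1, 6, 10, 8, 5, 9]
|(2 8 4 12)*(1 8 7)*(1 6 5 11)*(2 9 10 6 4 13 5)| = |(1 8 13 5 11)(2 7 4 12 9 10 6)| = 35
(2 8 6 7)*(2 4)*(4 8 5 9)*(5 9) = (2 9 4)(6 7 8) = [0, 1, 9, 3, 2, 5, 7, 8, 6, 4]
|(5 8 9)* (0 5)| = |(0 5 8 9)| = 4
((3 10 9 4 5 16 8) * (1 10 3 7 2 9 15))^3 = (2 5 7 4 8 9 16)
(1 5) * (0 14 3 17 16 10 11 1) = (0 14 3 17 16 10 11 1 5) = [14, 5, 2, 17, 4, 0, 6, 7, 8, 9, 11, 1, 12, 13, 3, 15, 10, 16]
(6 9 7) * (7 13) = (6 9 13 7) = [0, 1, 2, 3, 4, 5, 9, 6, 8, 13, 10, 11, 12, 7]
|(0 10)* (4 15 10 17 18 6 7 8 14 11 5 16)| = 13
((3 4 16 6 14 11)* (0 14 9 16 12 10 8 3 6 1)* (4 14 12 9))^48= ((0 12 10 8 3 14 11 6 4 9 16 1))^48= (16)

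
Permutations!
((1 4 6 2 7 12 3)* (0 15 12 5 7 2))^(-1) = (0 6 4 1 3 12 15)(5 7)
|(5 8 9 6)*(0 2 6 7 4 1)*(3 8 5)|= 9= |(0 2 6 3 8 9 7 4 1)|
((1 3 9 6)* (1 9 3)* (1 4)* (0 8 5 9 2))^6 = (9)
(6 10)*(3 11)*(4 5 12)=[0, 1, 2, 11, 5, 12, 10, 7, 8, 9, 6, 3, 4]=(3 11)(4 5 12)(6 10)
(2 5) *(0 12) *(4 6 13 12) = (0 4 6 13 12)(2 5) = [4, 1, 5, 3, 6, 2, 13, 7, 8, 9, 10, 11, 0, 12]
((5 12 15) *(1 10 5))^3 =(1 12 10 15 5)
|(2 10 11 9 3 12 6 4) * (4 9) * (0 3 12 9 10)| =|(0 3 9 12 6 10 11 4 2)| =9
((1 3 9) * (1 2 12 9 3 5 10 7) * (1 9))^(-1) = ((1 5 10 7 9 2 12))^(-1) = (1 12 2 9 7 10 5)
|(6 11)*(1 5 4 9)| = |(1 5 4 9)(6 11)| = 4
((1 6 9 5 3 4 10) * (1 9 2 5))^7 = (1 9 10 4 3 5 2 6)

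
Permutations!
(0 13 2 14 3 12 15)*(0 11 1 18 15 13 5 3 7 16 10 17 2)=(0 5 3 12 13)(1 18 15 11)(2 14 7 16 10 17)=[5, 18, 14, 12, 4, 3, 6, 16, 8, 9, 17, 1, 13, 0, 7, 11, 10, 2, 15]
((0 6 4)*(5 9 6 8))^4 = ((0 8 5 9 6 4))^4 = (0 6 5)(4 9 8)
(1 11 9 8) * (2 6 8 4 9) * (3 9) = (1 11 2 6 8)(3 9 4) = [0, 11, 6, 9, 3, 5, 8, 7, 1, 4, 10, 2]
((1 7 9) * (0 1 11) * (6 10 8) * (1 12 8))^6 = (0 7 6)(1 8 11)(9 10 12)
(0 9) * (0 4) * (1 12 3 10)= (0 9 4)(1 12 3 10)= [9, 12, 2, 10, 0, 5, 6, 7, 8, 4, 1, 11, 3]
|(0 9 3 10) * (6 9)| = 5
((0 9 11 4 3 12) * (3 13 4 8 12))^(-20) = ((0 9 11 8 12)(4 13))^(-20) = (13)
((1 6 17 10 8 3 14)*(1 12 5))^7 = ((1 6 17 10 8 3 14 12 5))^7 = (1 12 3 10 6 5 14 8 17)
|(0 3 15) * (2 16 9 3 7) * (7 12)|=8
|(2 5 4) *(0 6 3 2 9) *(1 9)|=8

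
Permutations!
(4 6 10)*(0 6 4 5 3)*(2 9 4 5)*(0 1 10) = (0 6)(1 10 2 9 4 5 3) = [6, 10, 9, 1, 5, 3, 0, 7, 8, 4, 2]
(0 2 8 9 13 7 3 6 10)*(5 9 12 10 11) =[2, 1, 8, 6, 4, 9, 11, 3, 12, 13, 0, 5, 10, 7] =(0 2 8 12 10)(3 6 11 5 9 13 7)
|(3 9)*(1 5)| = |(1 5)(3 9)| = 2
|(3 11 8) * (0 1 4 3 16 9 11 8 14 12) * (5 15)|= |(0 1 4 3 8 16 9 11 14 12)(5 15)|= 10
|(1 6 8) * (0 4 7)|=|(0 4 7)(1 6 8)|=3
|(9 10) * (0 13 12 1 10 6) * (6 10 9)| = 7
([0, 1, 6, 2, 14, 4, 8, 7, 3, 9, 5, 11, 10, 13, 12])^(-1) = [0, 1, 3, 8, 5, 10, 2, 7, 6, 9, 12, 11, 14, 13, 4]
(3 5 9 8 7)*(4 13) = (3 5 9 8 7)(4 13) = [0, 1, 2, 5, 13, 9, 6, 3, 7, 8, 10, 11, 12, 4]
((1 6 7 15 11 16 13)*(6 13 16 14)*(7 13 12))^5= ((16)(1 12 7 15 11 14 6 13))^5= (16)(1 14 7 13 11 12 6 15)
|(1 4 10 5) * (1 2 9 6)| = 7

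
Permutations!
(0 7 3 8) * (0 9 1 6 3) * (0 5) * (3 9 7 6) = (0 6 9 1 3 8 7 5) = [6, 3, 2, 8, 4, 0, 9, 5, 7, 1]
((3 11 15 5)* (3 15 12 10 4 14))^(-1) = ((3 11 12 10 4 14)(5 15))^(-1) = (3 14 4 10 12 11)(5 15)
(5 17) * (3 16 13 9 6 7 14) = (3 16 13 9 6 7 14)(5 17) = [0, 1, 2, 16, 4, 17, 7, 14, 8, 6, 10, 11, 12, 9, 3, 15, 13, 5]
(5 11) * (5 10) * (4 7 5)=(4 7 5 11 10)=[0, 1, 2, 3, 7, 11, 6, 5, 8, 9, 4, 10]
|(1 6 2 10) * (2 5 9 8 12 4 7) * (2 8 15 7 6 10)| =|(1 10)(4 6 5 9 15 7 8 12)| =8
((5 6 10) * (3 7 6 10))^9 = ((3 7 6)(5 10))^9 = (5 10)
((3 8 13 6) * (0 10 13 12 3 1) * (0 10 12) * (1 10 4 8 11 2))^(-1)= ((0 12 3 11 2 1 4 8)(6 10 13))^(-1)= (0 8 4 1 2 11 3 12)(6 13 10)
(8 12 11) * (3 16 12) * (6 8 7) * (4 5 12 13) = (3 16 13 4 5 12 11 7 6 8) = [0, 1, 2, 16, 5, 12, 8, 6, 3, 9, 10, 7, 11, 4, 14, 15, 13]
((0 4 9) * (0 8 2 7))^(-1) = ((0 4 9 8 2 7))^(-1) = (0 7 2 8 9 4)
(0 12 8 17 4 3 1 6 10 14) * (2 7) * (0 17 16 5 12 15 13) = (0 15 13)(1 6 10 14 17 4 3)(2 7)(5 12 8 16) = [15, 6, 7, 1, 3, 12, 10, 2, 16, 9, 14, 11, 8, 0, 17, 13, 5, 4]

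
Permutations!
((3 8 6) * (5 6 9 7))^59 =(3 6 5 7 9 8)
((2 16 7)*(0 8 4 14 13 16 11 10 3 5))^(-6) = (0 7)(2 8)(3 13)(4 11)(5 16)(10 14) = ((0 8 4 14 13 16 7 2 11 10 3 5))^(-6)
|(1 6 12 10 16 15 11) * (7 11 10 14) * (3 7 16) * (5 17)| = |(1 6 12 14 16 15 10 3 7 11)(5 17)| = 10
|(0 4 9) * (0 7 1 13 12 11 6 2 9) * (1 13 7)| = 8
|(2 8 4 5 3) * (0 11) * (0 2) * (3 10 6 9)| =|(0 11 2 8 4 5 10 6 9 3)| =10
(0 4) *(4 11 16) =[11, 1, 2, 3, 0, 5, 6, 7, 8, 9, 10, 16, 12, 13, 14, 15, 4] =(0 11 16 4)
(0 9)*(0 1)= [9, 0, 2, 3, 4, 5, 6, 7, 8, 1]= (0 9 1)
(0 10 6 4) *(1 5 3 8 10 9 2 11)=(0 9 2 11 1 5 3 8 10 6 4)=[9, 5, 11, 8, 0, 3, 4, 7, 10, 2, 6, 1]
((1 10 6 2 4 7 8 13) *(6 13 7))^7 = ((1 10 13)(2 4 6)(7 8))^7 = (1 10 13)(2 4 6)(7 8)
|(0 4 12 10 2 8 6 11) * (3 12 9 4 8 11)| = 8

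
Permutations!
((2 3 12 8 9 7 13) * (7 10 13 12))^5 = (2 9 7 13 8 3 10 12)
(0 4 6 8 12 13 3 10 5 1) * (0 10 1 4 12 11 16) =[12, 10, 2, 1, 6, 4, 8, 7, 11, 9, 5, 16, 13, 3, 14, 15, 0] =(0 12 13 3 1 10 5 4 6 8 11 16)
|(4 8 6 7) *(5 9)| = 4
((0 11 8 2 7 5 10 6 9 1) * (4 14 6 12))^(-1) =(0 1 9 6 14 4 12 10 5 7 2 8 11)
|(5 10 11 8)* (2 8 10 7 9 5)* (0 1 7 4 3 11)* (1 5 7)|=|(0 5 4 3 11 10)(2 8)(7 9)|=6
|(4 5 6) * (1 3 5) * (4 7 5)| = 3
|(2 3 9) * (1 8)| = |(1 8)(2 3 9)| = 6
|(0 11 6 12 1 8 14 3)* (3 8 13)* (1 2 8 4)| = 11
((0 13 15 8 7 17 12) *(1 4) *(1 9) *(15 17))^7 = (0 12 17 13)(1 4 9)(7 15 8)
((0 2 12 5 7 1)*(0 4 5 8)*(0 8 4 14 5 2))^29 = ((1 14 5 7)(2 12 4))^29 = (1 14 5 7)(2 4 12)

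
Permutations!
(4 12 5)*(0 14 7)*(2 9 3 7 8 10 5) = (0 14 8 10 5 4 12 2 9 3 7) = [14, 1, 9, 7, 12, 4, 6, 0, 10, 3, 5, 11, 2, 13, 8]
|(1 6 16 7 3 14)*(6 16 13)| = |(1 16 7 3 14)(6 13)| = 10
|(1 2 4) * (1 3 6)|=5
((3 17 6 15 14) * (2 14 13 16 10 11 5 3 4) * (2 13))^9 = ((2 14 4 13 16 10 11 5 3 17 6 15))^9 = (2 17 11 13)(3 10 4 15)(5 16 14 6)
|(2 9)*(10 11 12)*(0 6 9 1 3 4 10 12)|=9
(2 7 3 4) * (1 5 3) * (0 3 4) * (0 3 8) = (0 8)(1 5 4 2 7) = [8, 5, 7, 3, 2, 4, 6, 1, 0]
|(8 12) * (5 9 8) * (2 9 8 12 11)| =6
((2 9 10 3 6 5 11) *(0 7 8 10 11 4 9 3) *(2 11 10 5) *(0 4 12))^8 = (0 5 7 12 8)(2 6 3)(4 10 9)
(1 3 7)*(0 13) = (0 13)(1 3 7) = [13, 3, 2, 7, 4, 5, 6, 1, 8, 9, 10, 11, 12, 0]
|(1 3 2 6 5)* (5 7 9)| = |(1 3 2 6 7 9 5)| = 7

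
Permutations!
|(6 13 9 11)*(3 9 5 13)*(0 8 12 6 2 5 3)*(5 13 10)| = 20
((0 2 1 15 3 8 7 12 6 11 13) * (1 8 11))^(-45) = ((0 2 8 7 12 6 1 15 3 11 13))^(-45) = (0 13 11 3 15 1 6 12 7 8 2)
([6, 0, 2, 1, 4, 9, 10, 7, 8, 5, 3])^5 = [0, 1, 2, 3, 4, 9, 6, 7, 8, 5, 10]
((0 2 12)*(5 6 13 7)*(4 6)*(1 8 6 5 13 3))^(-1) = (0 12 2)(1 3 6 8)(4 5)(7 13) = ((0 2 12)(1 8 6 3)(4 5)(7 13))^(-1)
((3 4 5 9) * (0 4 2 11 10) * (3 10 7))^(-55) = ((0 4 5 9 10)(2 11 7 3))^(-55) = (2 11 7 3)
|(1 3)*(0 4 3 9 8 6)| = |(0 4 3 1 9 8 6)| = 7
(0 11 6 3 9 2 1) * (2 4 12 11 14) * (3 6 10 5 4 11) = (0 14 2 1)(3 9 11 10 5 4 12) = [14, 0, 1, 9, 12, 4, 6, 7, 8, 11, 5, 10, 3, 13, 2]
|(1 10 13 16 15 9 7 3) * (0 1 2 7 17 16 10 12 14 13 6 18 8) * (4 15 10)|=42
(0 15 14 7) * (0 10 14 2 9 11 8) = (0 15 2 9 11 8)(7 10 14) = [15, 1, 9, 3, 4, 5, 6, 10, 0, 11, 14, 8, 12, 13, 7, 2]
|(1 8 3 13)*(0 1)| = |(0 1 8 3 13)| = 5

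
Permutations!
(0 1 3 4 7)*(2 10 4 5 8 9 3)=[1, 2, 10, 5, 7, 8, 6, 0, 9, 3, 4]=(0 1 2 10 4 7)(3 5 8 9)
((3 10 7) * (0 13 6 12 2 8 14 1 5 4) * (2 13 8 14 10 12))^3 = ((0 8 10 7 3 12 13 6 2 14 1 5 4))^3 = (0 7 13 14 4 10 12 2 5 8 3 6 1)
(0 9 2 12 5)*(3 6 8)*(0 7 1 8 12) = (0 9 2)(1 8 3 6 12 5 7) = [9, 8, 0, 6, 4, 7, 12, 1, 3, 2, 10, 11, 5]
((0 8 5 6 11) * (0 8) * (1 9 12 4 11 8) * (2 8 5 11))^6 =(1 11 8 2 4 12 9)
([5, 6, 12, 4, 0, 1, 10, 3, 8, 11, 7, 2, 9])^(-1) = [4, 5, 11, 7, 3, 0, 1, 10, 8, 12, 6, 9, 2]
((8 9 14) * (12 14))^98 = (8 12)(9 14)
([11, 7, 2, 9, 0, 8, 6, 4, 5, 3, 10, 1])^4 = (0 4 7 1 11)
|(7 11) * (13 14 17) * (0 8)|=6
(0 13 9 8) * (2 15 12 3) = [13, 1, 15, 2, 4, 5, 6, 7, 0, 8, 10, 11, 3, 9, 14, 12] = (0 13 9 8)(2 15 12 3)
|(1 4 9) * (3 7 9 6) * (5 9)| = |(1 4 6 3 7 5 9)| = 7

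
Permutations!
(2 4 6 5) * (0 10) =(0 10)(2 4 6 5) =[10, 1, 4, 3, 6, 2, 5, 7, 8, 9, 0]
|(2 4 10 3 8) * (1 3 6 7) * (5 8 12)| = |(1 3 12 5 8 2 4 10 6 7)| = 10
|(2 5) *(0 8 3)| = 6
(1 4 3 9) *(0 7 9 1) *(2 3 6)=(0 7 9)(1 4 6 2 3)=[7, 4, 3, 1, 6, 5, 2, 9, 8, 0]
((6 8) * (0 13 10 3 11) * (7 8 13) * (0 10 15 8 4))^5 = ((0 7 4)(3 11 10)(6 13 15 8))^5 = (0 4 7)(3 10 11)(6 13 15 8)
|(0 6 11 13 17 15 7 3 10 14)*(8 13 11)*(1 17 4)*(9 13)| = |(0 6 8 9 13 4 1 17 15 7 3 10 14)| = 13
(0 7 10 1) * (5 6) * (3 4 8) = (0 7 10 1)(3 4 8)(5 6) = [7, 0, 2, 4, 8, 6, 5, 10, 3, 9, 1]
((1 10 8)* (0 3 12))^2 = ((0 3 12)(1 10 8))^2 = (0 12 3)(1 8 10)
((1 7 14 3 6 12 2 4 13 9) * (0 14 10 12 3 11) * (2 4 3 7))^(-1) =(0 11 14)(1 9 13 4 12 10 7 6 3 2)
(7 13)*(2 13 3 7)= (2 13)(3 7)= [0, 1, 13, 7, 4, 5, 6, 3, 8, 9, 10, 11, 12, 2]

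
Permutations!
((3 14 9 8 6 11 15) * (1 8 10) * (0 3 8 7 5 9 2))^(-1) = (0 2 14 3)(1 10 9 5 7)(6 8 15 11)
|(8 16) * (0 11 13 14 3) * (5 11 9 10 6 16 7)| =12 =|(0 9 10 6 16 8 7 5 11 13 14 3)|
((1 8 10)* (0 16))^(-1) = (0 16)(1 10 8)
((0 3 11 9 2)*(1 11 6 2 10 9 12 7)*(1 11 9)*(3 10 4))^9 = ((0 10 1 9 4 3 6 2)(7 11 12))^9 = (12)(0 10 1 9 4 3 6 2)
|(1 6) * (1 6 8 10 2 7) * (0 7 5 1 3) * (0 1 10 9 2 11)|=|(0 7 3 1 8 9 2 5 10 11)|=10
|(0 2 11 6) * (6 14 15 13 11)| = 12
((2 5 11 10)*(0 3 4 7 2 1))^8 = (0 1 10 11 5 2 7 4 3)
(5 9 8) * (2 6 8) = (2 6 8 5 9) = [0, 1, 6, 3, 4, 9, 8, 7, 5, 2]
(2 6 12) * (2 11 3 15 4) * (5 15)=(2 6 12 11 3 5 15 4)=[0, 1, 6, 5, 2, 15, 12, 7, 8, 9, 10, 3, 11, 13, 14, 4]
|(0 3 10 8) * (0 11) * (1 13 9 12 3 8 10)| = 15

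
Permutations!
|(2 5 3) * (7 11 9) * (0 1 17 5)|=6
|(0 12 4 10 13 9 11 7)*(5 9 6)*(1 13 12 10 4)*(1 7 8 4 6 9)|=|(0 10 12 7)(1 13 9 11 8 4 6 5)|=8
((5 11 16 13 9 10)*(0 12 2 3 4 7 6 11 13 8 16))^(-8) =((0 12 2 3 4 7 6 11)(5 13 9 10)(8 16))^(-8) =(16)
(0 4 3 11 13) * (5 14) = [4, 1, 2, 11, 3, 14, 6, 7, 8, 9, 10, 13, 12, 0, 5] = (0 4 3 11 13)(5 14)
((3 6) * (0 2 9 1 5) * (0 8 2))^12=(1 8 9 5 2)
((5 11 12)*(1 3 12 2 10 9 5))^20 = (1 12 3)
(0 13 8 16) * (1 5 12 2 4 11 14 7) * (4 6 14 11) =(0 13 8 16)(1 5 12 2 6 14 7) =[13, 5, 6, 3, 4, 12, 14, 1, 16, 9, 10, 11, 2, 8, 7, 15, 0]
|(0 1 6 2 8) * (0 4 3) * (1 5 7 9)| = 10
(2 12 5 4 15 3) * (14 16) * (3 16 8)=(2 12 5 4 15 16 14 8 3)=[0, 1, 12, 2, 15, 4, 6, 7, 3, 9, 10, 11, 5, 13, 8, 16, 14]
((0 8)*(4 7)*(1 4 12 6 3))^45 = (0 8)(1 12)(3 7)(4 6)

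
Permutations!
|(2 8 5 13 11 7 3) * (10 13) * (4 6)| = |(2 8 5 10 13 11 7 3)(4 6)| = 8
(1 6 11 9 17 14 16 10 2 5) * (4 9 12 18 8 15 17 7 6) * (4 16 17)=(1 16 10 2 5)(4 9 7 6 11 12 18 8 15)(14 17)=[0, 16, 5, 3, 9, 1, 11, 6, 15, 7, 2, 12, 18, 13, 17, 4, 10, 14, 8]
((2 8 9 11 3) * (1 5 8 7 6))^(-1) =((1 5 8 9 11 3 2 7 6))^(-1) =(1 6 7 2 3 11 9 8 5)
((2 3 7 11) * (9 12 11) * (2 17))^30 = ((2 3 7 9 12 11 17))^30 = (2 7 12 17 3 9 11)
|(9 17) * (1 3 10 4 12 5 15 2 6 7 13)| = 22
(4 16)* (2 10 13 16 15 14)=(2 10 13 16 4 15 14)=[0, 1, 10, 3, 15, 5, 6, 7, 8, 9, 13, 11, 12, 16, 2, 14, 4]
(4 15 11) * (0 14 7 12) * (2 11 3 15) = [14, 1, 11, 15, 2, 5, 6, 12, 8, 9, 10, 4, 0, 13, 7, 3] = (0 14 7 12)(2 11 4)(3 15)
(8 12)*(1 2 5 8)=(1 2 5 8 12)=[0, 2, 5, 3, 4, 8, 6, 7, 12, 9, 10, 11, 1]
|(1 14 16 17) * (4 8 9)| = |(1 14 16 17)(4 8 9)| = 12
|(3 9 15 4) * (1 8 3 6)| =7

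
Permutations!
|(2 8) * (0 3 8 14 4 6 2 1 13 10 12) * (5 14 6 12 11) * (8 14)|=|(0 3 14 4 12)(1 13 10 11 5 8)(2 6)|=30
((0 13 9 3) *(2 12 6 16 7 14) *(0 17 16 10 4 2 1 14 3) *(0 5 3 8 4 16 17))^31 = ((17)(0 13 9 5 3)(1 14)(2 12 6 10 16 7 8 4))^31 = (17)(0 13 9 5 3)(1 14)(2 4 8 7 16 10 6 12)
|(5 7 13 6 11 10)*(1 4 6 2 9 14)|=11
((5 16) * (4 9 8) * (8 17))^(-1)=(4 8 17 9)(5 16)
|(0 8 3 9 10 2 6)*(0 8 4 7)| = 6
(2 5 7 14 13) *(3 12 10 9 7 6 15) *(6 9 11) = (2 5 9 7 14 13)(3 12 10 11 6 15) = [0, 1, 5, 12, 4, 9, 15, 14, 8, 7, 11, 6, 10, 2, 13, 3]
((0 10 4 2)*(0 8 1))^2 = ((0 10 4 2 8 1))^2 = (0 4 8)(1 10 2)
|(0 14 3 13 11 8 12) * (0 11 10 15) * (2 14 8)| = 10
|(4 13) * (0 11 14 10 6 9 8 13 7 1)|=11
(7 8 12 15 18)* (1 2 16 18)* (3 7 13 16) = (1 2 3 7 8 12 15)(13 16 18) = [0, 2, 3, 7, 4, 5, 6, 8, 12, 9, 10, 11, 15, 16, 14, 1, 18, 17, 13]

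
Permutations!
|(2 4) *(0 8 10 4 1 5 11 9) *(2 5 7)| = 21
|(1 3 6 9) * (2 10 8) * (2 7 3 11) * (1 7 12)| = |(1 11 2 10 8 12)(3 6 9 7)| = 12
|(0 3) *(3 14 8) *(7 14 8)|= |(0 8 3)(7 14)|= 6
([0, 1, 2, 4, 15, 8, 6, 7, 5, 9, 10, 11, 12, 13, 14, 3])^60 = (15)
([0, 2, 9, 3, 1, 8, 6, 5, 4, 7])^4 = [0, 5, 8, 3, 7, 2, 6, 1, 9, 4]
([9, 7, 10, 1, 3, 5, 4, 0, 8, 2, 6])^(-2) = [1, 4, 0, 6, 10, 5, 2, 3, 8, 7, 9]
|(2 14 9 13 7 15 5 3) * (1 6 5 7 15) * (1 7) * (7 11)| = 18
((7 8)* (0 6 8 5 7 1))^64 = (8)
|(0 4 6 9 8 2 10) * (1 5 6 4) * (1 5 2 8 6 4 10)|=|(0 5 4 10)(1 2)(6 9)|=4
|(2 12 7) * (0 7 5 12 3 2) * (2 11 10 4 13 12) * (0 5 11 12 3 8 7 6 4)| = 8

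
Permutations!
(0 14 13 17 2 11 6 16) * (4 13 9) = (0 14 9 4 13 17 2 11 6 16) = [14, 1, 11, 3, 13, 5, 16, 7, 8, 4, 10, 6, 12, 17, 9, 15, 0, 2]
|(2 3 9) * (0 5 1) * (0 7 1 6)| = 6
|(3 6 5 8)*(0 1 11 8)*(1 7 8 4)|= 6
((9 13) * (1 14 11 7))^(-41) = (1 7 11 14)(9 13)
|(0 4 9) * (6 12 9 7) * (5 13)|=|(0 4 7 6 12 9)(5 13)|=6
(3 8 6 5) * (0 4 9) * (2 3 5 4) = (0 2 3 8 6 4 9) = [2, 1, 3, 8, 9, 5, 4, 7, 6, 0]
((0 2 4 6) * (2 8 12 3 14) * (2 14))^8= ((14)(0 8 12 3 2 4 6))^8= (14)(0 8 12 3 2 4 6)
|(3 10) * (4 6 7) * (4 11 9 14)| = 6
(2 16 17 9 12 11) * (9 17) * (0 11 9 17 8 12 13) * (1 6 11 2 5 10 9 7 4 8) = (0 2 16 17 1 6 11 5 10 9 13)(4 8 12 7) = [2, 6, 16, 3, 8, 10, 11, 4, 12, 13, 9, 5, 7, 0, 14, 15, 17, 1]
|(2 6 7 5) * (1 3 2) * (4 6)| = |(1 3 2 4 6 7 5)| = 7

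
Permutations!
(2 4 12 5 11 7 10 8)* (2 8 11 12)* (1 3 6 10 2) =(1 3 6 10 11 7 2 4)(5 12) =[0, 3, 4, 6, 1, 12, 10, 2, 8, 9, 11, 7, 5]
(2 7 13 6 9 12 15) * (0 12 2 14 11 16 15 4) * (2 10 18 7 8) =(0 12 4)(2 8)(6 9 10 18 7 13)(11 16 15 14) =[12, 1, 8, 3, 0, 5, 9, 13, 2, 10, 18, 16, 4, 6, 11, 14, 15, 17, 7]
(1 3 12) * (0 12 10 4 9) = (0 12 1 3 10 4 9) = [12, 3, 2, 10, 9, 5, 6, 7, 8, 0, 4, 11, 1]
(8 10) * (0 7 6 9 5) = (0 7 6 9 5)(8 10) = [7, 1, 2, 3, 4, 0, 9, 6, 10, 5, 8]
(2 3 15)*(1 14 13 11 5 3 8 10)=(1 14 13 11 5 3 15 2 8 10)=[0, 14, 8, 15, 4, 3, 6, 7, 10, 9, 1, 5, 12, 11, 13, 2]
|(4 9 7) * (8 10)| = |(4 9 7)(8 10)| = 6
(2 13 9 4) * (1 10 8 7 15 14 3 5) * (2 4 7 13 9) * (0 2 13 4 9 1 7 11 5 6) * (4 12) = [2, 10, 1, 6, 9, 7, 0, 15, 12, 11, 8, 5, 4, 13, 3, 14] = (0 2 1 10 8 12 4 9 11 5 7 15 14 3 6)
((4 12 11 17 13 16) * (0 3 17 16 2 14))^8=(0 17 2)(3 13 14)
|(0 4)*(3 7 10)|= 6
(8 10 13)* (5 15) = [0, 1, 2, 3, 4, 15, 6, 7, 10, 9, 13, 11, 12, 8, 14, 5] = (5 15)(8 10 13)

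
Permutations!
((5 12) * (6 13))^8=(13)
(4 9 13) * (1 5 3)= (1 5 3)(4 9 13)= [0, 5, 2, 1, 9, 3, 6, 7, 8, 13, 10, 11, 12, 4]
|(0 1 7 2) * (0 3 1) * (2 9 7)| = |(1 2 3)(7 9)| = 6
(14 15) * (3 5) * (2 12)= (2 12)(3 5)(14 15)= [0, 1, 12, 5, 4, 3, 6, 7, 8, 9, 10, 11, 2, 13, 15, 14]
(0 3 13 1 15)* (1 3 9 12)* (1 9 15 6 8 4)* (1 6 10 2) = (0 15)(1 10 2)(3 13)(4 6 8)(9 12) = [15, 10, 1, 13, 6, 5, 8, 7, 4, 12, 2, 11, 9, 3, 14, 0]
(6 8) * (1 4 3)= (1 4 3)(6 8)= [0, 4, 2, 1, 3, 5, 8, 7, 6]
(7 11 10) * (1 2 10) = [0, 2, 10, 3, 4, 5, 6, 11, 8, 9, 7, 1] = (1 2 10 7 11)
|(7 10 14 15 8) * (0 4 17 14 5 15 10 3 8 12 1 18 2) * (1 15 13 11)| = |(0 4 17 14 10 5 13 11 1 18 2)(3 8 7)(12 15)| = 66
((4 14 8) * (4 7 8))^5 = (4 14)(7 8)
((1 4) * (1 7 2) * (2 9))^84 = ((1 4 7 9 2))^84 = (1 2 9 7 4)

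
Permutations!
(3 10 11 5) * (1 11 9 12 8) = (1 11 5 3 10 9 12 8) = [0, 11, 2, 10, 4, 3, 6, 7, 1, 12, 9, 5, 8]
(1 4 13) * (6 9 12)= (1 4 13)(6 9 12)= [0, 4, 2, 3, 13, 5, 9, 7, 8, 12, 10, 11, 6, 1]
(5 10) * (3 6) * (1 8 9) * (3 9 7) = (1 8 7 3 6 9)(5 10) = [0, 8, 2, 6, 4, 10, 9, 3, 7, 1, 5]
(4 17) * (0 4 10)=(0 4 17 10)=[4, 1, 2, 3, 17, 5, 6, 7, 8, 9, 0, 11, 12, 13, 14, 15, 16, 10]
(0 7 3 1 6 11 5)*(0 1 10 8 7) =(1 6 11 5)(3 10 8 7) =[0, 6, 2, 10, 4, 1, 11, 3, 7, 9, 8, 5]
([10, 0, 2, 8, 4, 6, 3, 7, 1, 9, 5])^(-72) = (0 8 6 10 1 3 5)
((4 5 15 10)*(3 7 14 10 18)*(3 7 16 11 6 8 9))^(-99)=(3 6)(4 10 14 7 18 15 5)(8 16)(9 11)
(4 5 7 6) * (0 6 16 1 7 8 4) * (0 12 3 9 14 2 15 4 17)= [6, 7, 15, 9, 5, 8, 12, 16, 17, 14, 10, 11, 3, 13, 2, 4, 1, 0]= (0 6 12 3 9 14 2 15 4 5 8 17)(1 7 16)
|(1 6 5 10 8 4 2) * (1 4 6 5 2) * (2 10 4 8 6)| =|(1 5 4)(2 8)(6 10)| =6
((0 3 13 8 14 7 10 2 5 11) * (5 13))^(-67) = ((0 3 5 11)(2 13 8 14 7 10))^(-67) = (0 3 5 11)(2 10 7 14 8 13)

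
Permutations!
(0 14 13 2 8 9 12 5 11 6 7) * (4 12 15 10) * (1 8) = (0 14 13 2 1 8 9 15 10 4 12 5 11 6 7) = [14, 8, 1, 3, 12, 11, 7, 0, 9, 15, 4, 6, 5, 2, 13, 10]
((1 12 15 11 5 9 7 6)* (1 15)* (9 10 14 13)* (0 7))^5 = ((0 7 6 15 11 5 10 14 13 9)(1 12))^5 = (0 5)(1 12)(6 14)(7 10)(9 11)(13 15)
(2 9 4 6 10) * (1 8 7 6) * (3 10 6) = (1 8 7 3 10 2 9 4) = [0, 8, 9, 10, 1, 5, 6, 3, 7, 4, 2]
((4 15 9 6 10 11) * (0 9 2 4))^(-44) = (0 9 6 10 11)(2 4 15)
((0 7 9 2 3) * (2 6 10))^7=((0 7 9 6 10 2 3))^7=(10)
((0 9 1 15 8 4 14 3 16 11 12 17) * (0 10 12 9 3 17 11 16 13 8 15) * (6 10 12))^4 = (0 4 11 3 14 9 13 17 1 8 12)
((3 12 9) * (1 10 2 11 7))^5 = (3 9 12)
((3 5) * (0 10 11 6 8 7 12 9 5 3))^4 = ((0 10 11 6 8 7 12 9 5))^4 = (0 8 5 6 9 11 12 10 7)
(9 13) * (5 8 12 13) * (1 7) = (1 7)(5 8 12 13 9) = [0, 7, 2, 3, 4, 8, 6, 1, 12, 5, 10, 11, 13, 9]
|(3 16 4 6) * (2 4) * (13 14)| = |(2 4 6 3 16)(13 14)| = 10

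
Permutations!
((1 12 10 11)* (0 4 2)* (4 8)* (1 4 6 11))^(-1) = (0 2 4 11 6 8)(1 10 12)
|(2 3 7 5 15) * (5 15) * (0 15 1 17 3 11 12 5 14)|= |(0 15 2 11 12 5 14)(1 17 3 7)|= 28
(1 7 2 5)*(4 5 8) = (1 7 2 8 4 5) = [0, 7, 8, 3, 5, 1, 6, 2, 4]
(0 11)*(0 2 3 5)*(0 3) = [11, 1, 0, 5, 4, 3, 6, 7, 8, 9, 10, 2] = (0 11 2)(3 5)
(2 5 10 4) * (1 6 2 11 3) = (1 6 2 5 10 4 11 3) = [0, 6, 5, 1, 11, 10, 2, 7, 8, 9, 4, 3]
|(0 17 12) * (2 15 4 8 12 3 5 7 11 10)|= 12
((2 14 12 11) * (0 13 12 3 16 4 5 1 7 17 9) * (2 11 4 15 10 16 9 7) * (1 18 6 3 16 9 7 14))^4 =((0 13 12 4 5 18 6 3 7 17 14 16 15 10 9)(1 2))^4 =(0 5 7 15 13 18 17 10 12 6 14 9 4 3 16)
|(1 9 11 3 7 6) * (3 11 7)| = 4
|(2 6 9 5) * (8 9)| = |(2 6 8 9 5)| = 5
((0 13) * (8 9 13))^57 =((0 8 9 13))^57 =(0 8 9 13)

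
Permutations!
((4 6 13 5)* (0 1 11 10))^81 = ((0 1 11 10)(4 6 13 5))^81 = (0 1 11 10)(4 6 13 5)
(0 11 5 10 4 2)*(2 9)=(0 11 5 10 4 9 2)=[11, 1, 0, 3, 9, 10, 6, 7, 8, 2, 4, 5]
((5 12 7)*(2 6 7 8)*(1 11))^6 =((1 11)(2 6 7 5 12 8))^6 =(12)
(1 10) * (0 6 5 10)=(0 6 5 10 1)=[6, 0, 2, 3, 4, 10, 5, 7, 8, 9, 1]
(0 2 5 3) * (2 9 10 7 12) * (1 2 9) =(0 1 2 5 3)(7 12 9 10) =[1, 2, 5, 0, 4, 3, 6, 12, 8, 10, 7, 11, 9]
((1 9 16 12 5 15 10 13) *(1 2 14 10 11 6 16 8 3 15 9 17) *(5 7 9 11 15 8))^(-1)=(1 17)(2 13 10 14)(3 8)(5 9 7 12 16 6 11)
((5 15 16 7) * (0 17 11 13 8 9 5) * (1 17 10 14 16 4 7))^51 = (0 9 1 7 8 16 4 13 14 15 11 10 5 17)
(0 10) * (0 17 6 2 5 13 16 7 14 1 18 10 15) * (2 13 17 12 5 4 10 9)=(0 15)(1 18 9 2 4 10 12 5 17 6 13 16 7 14)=[15, 18, 4, 3, 10, 17, 13, 14, 8, 2, 12, 11, 5, 16, 1, 0, 7, 6, 9]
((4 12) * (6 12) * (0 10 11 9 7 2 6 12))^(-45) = (0 7 10 2 11 6 9)(4 12)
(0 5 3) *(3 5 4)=(5)(0 4 3)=[4, 1, 2, 0, 3, 5]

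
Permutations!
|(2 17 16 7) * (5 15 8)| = 12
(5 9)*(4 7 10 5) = (4 7 10 5 9) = [0, 1, 2, 3, 7, 9, 6, 10, 8, 4, 5]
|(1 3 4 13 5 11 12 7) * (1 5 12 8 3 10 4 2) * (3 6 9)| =|(1 10 4 13 12 7 5 11 8 6 9 3 2)| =13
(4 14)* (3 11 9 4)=(3 11 9 4 14)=[0, 1, 2, 11, 14, 5, 6, 7, 8, 4, 10, 9, 12, 13, 3]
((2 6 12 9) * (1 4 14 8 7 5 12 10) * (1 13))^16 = ((1 4 14 8 7 5 12 9 2 6 10 13))^16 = (1 7 2)(4 5 6)(8 9 13)(10 14 12)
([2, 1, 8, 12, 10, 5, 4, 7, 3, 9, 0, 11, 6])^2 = [8, 1, 3, 6, 0, 5, 10, 7, 12, 9, 2, 11, 4]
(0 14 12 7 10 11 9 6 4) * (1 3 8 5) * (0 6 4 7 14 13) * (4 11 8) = (0 13)(1 3 4 6 7 10 8 5)(9 11)(12 14) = [13, 3, 2, 4, 6, 1, 7, 10, 5, 11, 8, 9, 14, 0, 12]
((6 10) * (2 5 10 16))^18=((2 5 10 6 16))^18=(2 6 5 16 10)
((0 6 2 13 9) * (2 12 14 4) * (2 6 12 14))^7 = ((0 12 2 13 9)(4 6 14))^7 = (0 2 9 12 13)(4 6 14)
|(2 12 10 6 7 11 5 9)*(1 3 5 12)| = 5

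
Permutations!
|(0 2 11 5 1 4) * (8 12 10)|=|(0 2 11 5 1 4)(8 12 10)|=6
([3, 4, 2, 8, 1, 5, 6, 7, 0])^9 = (8)(1 4)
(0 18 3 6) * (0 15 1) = (0 18 3 6 15 1) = [18, 0, 2, 6, 4, 5, 15, 7, 8, 9, 10, 11, 12, 13, 14, 1, 16, 17, 3]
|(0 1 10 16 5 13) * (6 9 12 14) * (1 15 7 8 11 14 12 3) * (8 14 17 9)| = 15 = |(0 15 7 14 6 8 11 17 9 3 1 10 16 5 13)|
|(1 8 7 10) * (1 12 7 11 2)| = 12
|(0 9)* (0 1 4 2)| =|(0 9 1 4 2)| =5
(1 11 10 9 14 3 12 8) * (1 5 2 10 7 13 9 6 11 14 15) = (1 14 3 12 8 5 2 10 6 11 7 13 9 15) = [0, 14, 10, 12, 4, 2, 11, 13, 5, 15, 6, 7, 8, 9, 3, 1]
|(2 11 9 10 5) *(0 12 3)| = 15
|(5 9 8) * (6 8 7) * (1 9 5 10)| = 6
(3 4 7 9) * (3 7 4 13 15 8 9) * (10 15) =(3 13 10 15 8 9 7) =[0, 1, 2, 13, 4, 5, 6, 3, 9, 7, 15, 11, 12, 10, 14, 8]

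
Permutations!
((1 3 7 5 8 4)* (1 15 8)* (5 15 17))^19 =((1 3 7 15 8 4 17 5))^19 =(1 15 17 3 8 5 7 4)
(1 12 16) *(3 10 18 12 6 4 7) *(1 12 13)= [0, 6, 2, 10, 7, 5, 4, 3, 8, 9, 18, 11, 16, 1, 14, 15, 12, 17, 13]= (1 6 4 7 3 10 18 13)(12 16)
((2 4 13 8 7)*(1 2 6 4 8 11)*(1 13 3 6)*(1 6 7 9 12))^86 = ((1 2 8 9 12)(3 7 6 4)(11 13))^86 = (13)(1 2 8 9 12)(3 6)(4 7)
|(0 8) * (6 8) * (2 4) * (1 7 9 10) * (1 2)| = 6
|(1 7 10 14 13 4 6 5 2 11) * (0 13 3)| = |(0 13 4 6 5 2 11 1 7 10 14 3)| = 12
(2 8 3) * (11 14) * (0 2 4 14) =[2, 1, 8, 4, 14, 5, 6, 7, 3, 9, 10, 0, 12, 13, 11] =(0 2 8 3 4 14 11)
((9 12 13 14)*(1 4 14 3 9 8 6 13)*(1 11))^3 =((1 4 14 8 6 13 3 9 12 11))^3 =(1 8 3 11 14 13 12 4 6 9)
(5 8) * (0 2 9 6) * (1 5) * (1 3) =(0 2 9 6)(1 5 8 3) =[2, 5, 9, 1, 4, 8, 0, 7, 3, 6]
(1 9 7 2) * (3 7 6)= (1 9 6 3 7 2)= [0, 9, 1, 7, 4, 5, 3, 2, 8, 6]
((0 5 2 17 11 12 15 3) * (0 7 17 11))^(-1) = (0 17 7 3 15 12 11 2 5)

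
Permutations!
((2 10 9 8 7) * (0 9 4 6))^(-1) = (0 6 4 10 2 7 8 9) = ((0 9 8 7 2 10 4 6))^(-1)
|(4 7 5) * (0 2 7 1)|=6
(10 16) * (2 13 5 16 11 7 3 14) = (2 13 5 16 10 11 7 3 14) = [0, 1, 13, 14, 4, 16, 6, 3, 8, 9, 11, 7, 12, 5, 2, 15, 10]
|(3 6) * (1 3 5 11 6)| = 6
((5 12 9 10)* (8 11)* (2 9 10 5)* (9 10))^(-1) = ((2 10)(5 12 9)(8 11))^(-1) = (2 10)(5 9 12)(8 11)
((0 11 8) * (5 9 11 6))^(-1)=((0 6 5 9 11 8))^(-1)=(0 8 11 9 5 6)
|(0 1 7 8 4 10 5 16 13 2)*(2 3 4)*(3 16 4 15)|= 30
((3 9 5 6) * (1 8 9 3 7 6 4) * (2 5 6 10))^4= (1 7 4 6 5 9 2 8 10)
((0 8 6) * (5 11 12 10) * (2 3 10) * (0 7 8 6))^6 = ((0 6 7 8)(2 3 10 5 11 12))^6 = (12)(0 7)(6 8)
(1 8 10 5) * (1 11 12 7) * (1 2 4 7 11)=(1 8 10 5)(2 4 7)(11 12)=[0, 8, 4, 3, 7, 1, 6, 2, 10, 9, 5, 12, 11]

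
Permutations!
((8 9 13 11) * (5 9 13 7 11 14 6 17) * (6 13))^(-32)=((5 9 7 11 8 6 17)(13 14))^(-32)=(5 11 17 7 6 9 8)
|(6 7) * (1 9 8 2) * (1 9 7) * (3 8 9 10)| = 12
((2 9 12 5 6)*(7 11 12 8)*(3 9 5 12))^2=((12)(2 5 6)(3 9 8 7 11))^2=(12)(2 6 5)(3 8 11 9 7)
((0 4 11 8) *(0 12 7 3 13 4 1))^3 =(0 1)(3 11 7 4 12 13 8)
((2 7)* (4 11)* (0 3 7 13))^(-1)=((0 3 7 2 13)(4 11))^(-1)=(0 13 2 7 3)(4 11)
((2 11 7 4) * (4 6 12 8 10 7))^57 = (6 8 7 12 10)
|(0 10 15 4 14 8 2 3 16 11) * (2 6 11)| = 24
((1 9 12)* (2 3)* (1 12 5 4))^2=(12)(1 5)(4 9)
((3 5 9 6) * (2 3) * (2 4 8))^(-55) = (2 3 5 9 6 4 8)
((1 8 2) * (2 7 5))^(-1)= (1 2 5 7 8)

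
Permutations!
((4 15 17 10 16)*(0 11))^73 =((0 11)(4 15 17 10 16))^73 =(0 11)(4 10 15 16 17)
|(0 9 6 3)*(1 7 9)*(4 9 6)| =10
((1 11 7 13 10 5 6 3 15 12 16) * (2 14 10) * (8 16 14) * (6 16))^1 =(1 11 7 13 2 8 6 3 15 12 14 10 5 16)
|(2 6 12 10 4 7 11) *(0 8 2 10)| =20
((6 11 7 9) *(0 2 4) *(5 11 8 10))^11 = ((0 2 4)(5 11 7 9 6 8 10))^11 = (0 4 2)(5 6 11 8 7 10 9)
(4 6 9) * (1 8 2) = (1 8 2)(4 6 9) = [0, 8, 1, 3, 6, 5, 9, 7, 2, 4]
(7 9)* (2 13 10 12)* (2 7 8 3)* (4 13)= (2 4 13 10 12 7 9 8 3)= [0, 1, 4, 2, 13, 5, 6, 9, 3, 8, 12, 11, 7, 10]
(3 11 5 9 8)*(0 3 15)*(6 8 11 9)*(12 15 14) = [3, 1, 2, 9, 4, 6, 8, 7, 14, 11, 10, 5, 15, 13, 12, 0] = (0 3 9 11 5 6 8 14 12 15)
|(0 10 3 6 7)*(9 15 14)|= |(0 10 3 6 7)(9 15 14)|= 15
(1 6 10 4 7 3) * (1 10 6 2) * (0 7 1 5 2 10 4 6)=(0 7 3 4 1 10 6)(2 5)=[7, 10, 5, 4, 1, 2, 0, 3, 8, 9, 6]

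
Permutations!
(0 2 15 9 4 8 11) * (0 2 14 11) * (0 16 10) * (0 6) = (0 14 11 2 15 9 4 8 16 10 6) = [14, 1, 15, 3, 8, 5, 0, 7, 16, 4, 6, 2, 12, 13, 11, 9, 10]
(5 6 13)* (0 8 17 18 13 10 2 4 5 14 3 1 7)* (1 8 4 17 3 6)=[4, 7, 17, 8, 5, 1, 10, 0, 3, 9, 2, 11, 12, 14, 6, 15, 16, 18, 13]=(0 4 5 1 7)(2 17 18 13 14 6 10)(3 8)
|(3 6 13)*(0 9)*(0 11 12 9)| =3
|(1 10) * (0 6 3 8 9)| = 10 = |(0 6 3 8 9)(1 10)|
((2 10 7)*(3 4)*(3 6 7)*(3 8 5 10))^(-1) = (2 7 6 4 3)(5 8 10)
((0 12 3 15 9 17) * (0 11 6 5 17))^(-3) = ((0 12 3 15 9)(5 17 11 6))^(-3) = (0 3 9 12 15)(5 17 11 6)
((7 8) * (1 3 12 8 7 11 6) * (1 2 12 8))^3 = ((1 3 8 11 6 2 12))^3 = (1 11 12 8 2 3 6)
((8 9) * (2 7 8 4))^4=((2 7 8 9 4))^4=(2 4 9 8 7)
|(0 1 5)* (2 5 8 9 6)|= 7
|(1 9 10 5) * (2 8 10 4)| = |(1 9 4 2 8 10 5)| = 7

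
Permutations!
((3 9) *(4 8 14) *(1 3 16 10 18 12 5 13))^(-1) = (1 13 5 12 18 10 16 9 3)(4 14 8)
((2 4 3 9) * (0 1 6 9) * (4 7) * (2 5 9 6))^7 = ((0 1 2 7 4 3)(5 9))^7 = (0 1 2 7 4 3)(5 9)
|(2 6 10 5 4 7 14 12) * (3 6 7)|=|(2 7 14 12)(3 6 10 5 4)|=20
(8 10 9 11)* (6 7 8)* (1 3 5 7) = [0, 3, 2, 5, 4, 7, 1, 8, 10, 11, 9, 6] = (1 3 5 7 8 10 9 11 6)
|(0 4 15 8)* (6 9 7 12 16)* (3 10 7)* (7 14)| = 8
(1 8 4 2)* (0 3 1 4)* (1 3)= (0 1 8)(2 4)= [1, 8, 4, 3, 2, 5, 6, 7, 0]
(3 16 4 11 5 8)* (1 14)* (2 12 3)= [0, 14, 12, 16, 11, 8, 6, 7, 2, 9, 10, 5, 3, 13, 1, 15, 4]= (1 14)(2 12 3 16 4 11 5 8)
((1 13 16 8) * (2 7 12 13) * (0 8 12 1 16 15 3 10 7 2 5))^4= (0 13 7 8 15 1 16 3 5 12 10)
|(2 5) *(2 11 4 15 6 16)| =|(2 5 11 4 15 6 16)| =7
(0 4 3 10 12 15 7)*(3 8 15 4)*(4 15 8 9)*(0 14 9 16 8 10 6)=(0 3 6)(4 16 8 10 12 15 7 14 9)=[3, 1, 2, 6, 16, 5, 0, 14, 10, 4, 12, 11, 15, 13, 9, 7, 8]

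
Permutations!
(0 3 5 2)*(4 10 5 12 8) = (0 3 12 8 4 10 5 2) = [3, 1, 0, 12, 10, 2, 6, 7, 4, 9, 5, 11, 8]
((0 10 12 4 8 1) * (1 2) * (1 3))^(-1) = (0 1 3 2 8 4 12 10)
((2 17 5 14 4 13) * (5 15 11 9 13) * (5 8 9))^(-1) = (2 13 9 8 4 14 5 11 15 17) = ((2 17 15 11 5 14 4 8 9 13))^(-1)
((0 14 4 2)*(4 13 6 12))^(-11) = ((0 14 13 6 12 4 2))^(-11) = (0 6 2 13 4 14 12)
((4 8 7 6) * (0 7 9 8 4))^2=(9)(0 6 7)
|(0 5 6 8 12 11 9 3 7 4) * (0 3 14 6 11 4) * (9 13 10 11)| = |(0 5 9 14 6 8 12 4 3 7)(10 11 13)| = 30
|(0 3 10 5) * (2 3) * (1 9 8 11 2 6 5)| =|(0 6 5)(1 9 8 11 2 3 10)| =21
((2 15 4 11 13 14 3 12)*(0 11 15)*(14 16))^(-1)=((0 11 13 16 14 3 12 2)(4 15))^(-1)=(0 2 12 3 14 16 13 11)(4 15)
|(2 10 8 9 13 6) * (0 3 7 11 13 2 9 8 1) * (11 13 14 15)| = 9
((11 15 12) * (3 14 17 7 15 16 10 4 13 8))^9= ((3 14 17 7 15 12 11 16 10 4 13 8))^9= (3 4 11 7)(8 10 12 17)(13 16 15 14)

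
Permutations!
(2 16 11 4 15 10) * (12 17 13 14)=(2 16 11 4 15 10)(12 17 13 14)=[0, 1, 16, 3, 15, 5, 6, 7, 8, 9, 2, 4, 17, 14, 12, 10, 11, 13]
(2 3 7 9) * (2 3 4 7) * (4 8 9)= (2 8 9 3)(4 7)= [0, 1, 8, 2, 7, 5, 6, 4, 9, 3]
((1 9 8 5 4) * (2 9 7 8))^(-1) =((1 7 8 5 4)(2 9))^(-1) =(1 4 5 8 7)(2 9)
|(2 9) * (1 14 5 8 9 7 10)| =|(1 14 5 8 9 2 7 10)| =8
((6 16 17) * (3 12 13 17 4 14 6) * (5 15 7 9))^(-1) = ((3 12 13 17)(4 14 6 16)(5 15 7 9))^(-1) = (3 17 13 12)(4 16 6 14)(5 9 7 15)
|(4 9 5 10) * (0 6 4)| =|(0 6 4 9 5 10)| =6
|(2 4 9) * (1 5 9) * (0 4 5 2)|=|(0 4 1 2 5 9)|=6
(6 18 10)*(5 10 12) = [0, 1, 2, 3, 4, 10, 18, 7, 8, 9, 6, 11, 5, 13, 14, 15, 16, 17, 12] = (5 10 6 18 12)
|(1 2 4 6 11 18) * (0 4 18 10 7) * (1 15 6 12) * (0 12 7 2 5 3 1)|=|(0 4 7 12)(1 5 3)(2 18 15 6 11 10)|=12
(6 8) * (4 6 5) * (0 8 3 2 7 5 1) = (0 8 1)(2 7 5 4 6 3) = [8, 0, 7, 2, 6, 4, 3, 5, 1]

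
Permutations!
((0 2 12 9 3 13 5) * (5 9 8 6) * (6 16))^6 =((0 2 12 8 16 6 5)(3 13 9))^6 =(0 5 6 16 8 12 2)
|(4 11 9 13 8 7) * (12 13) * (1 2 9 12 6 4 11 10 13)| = 11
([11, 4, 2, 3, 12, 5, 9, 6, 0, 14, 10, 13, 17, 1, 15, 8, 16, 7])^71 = (0 17 8 12 15 4 14 1 9 13 6 11 7)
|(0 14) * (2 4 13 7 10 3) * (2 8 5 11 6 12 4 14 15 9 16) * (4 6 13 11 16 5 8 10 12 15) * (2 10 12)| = |(0 4 11 13 7 2 14)(3 12 6 15 9 5 16 10)| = 56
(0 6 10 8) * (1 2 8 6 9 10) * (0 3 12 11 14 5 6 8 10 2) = (0 9 2 10 8 3 12 11 14 5 6 1) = [9, 0, 10, 12, 4, 6, 1, 7, 3, 2, 8, 14, 11, 13, 5]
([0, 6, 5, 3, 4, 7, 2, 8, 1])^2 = (1 2 7)(5 8 6)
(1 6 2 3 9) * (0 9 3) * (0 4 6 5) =(0 9 1 5)(2 4 6) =[9, 5, 4, 3, 6, 0, 2, 7, 8, 1]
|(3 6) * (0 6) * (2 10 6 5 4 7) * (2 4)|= 6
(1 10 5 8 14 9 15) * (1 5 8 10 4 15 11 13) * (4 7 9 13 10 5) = (1 7 9 11 10 8 14 13)(4 15) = [0, 7, 2, 3, 15, 5, 6, 9, 14, 11, 8, 10, 12, 1, 13, 4]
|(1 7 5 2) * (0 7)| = 5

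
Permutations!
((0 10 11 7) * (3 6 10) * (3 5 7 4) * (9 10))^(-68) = (0 5 7)(3 11 9)(4 10 6)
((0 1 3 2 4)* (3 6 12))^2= (0 6 3 4 1 12 2)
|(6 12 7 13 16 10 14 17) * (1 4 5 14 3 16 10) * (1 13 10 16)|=10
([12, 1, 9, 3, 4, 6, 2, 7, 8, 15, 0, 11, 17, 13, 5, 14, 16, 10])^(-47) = (0 12 17 10)(2 9 15 14 5 6)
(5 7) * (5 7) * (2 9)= (2 9)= [0, 1, 9, 3, 4, 5, 6, 7, 8, 2]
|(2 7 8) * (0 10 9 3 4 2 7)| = 6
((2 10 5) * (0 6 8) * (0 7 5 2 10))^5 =(0 10 7 6 2 5 8)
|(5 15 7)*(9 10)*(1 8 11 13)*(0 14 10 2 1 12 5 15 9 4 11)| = |(0 14 10 4 11 13 12 5 9 2 1 8)(7 15)| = 12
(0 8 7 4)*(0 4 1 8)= (1 8 7)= [0, 8, 2, 3, 4, 5, 6, 1, 7]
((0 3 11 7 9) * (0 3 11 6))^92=(0 7 3)(6 11 9)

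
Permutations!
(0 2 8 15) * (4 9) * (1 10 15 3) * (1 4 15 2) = (0 1 10 2 8 3 4 9 15) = [1, 10, 8, 4, 9, 5, 6, 7, 3, 15, 2, 11, 12, 13, 14, 0]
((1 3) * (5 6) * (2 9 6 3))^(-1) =(1 3 5 6 9 2)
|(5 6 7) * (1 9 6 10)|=6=|(1 9 6 7 5 10)|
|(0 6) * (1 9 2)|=6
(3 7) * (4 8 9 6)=(3 7)(4 8 9 6)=[0, 1, 2, 7, 8, 5, 4, 3, 9, 6]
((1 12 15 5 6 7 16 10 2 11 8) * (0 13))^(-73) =((0 13)(1 12 15 5 6 7 16 10 2 11 8))^(-73) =(0 13)(1 6 2 12 7 11 15 16 8 5 10)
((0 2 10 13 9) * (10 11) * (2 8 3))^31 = ((0 8 3 2 11 10 13 9))^31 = (0 9 13 10 11 2 3 8)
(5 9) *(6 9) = (5 6 9) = [0, 1, 2, 3, 4, 6, 9, 7, 8, 5]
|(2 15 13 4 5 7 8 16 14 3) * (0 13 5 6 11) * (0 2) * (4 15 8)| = |(0 13 15 5 7 4 6 11 2 8 16 14 3)| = 13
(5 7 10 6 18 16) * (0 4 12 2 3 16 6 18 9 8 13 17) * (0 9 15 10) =(0 4 12 2 3 16 5 7)(6 15 10 18)(8 13 17 9) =[4, 1, 3, 16, 12, 7, 15, 0, 13, 8, 18, 11, 2, 17, 14, 10, 5, 9, 6]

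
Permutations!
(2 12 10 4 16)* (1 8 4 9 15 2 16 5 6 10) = (16)(1 8 4 5 6 10 9 15 2 12) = [0, 8, 12, 3, 5, 6, 10, 7, 4, 15, 9, 11, 1, 13, 14, 2, 16]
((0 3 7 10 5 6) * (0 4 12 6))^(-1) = (0 5 10 7 3)(4 6 12)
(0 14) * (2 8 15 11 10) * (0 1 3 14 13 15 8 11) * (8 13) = (0 8 13 15)(1 3 14)(2 11 10) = [8, 3, 11, 14, 4, 5, 6, 7, 13, 9, 2, 10, 12, 15, 1, 0]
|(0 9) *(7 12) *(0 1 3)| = 4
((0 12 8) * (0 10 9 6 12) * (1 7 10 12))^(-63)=(1 10 6 7 9)(8 12)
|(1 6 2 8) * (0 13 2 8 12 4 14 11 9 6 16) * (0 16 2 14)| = |(16)(0 13 14 11 9 6 8 1 2 12 4)| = 11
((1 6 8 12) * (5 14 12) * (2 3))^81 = ((1 6 8 5 14 12)(2 3))^81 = (1 5)(2 3)(6 14)(8 12)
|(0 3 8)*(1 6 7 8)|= 6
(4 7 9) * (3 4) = (3 4 7 9) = [0, 1, 2, 4, 7, 5, 6, 9, 8, 3]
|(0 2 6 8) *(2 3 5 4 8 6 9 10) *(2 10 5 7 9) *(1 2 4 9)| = 14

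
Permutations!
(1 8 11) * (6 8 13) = [0, 13, 2, 3, 4, 5, 8, 7, 11, 9, 10, 1, 12, 6] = (1 13 6 8 11)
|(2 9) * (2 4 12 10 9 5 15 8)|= 4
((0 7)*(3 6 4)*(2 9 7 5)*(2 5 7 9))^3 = (9)(0 7)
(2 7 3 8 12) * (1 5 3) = (1 5 3 8 12 2 7) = [0, 5, 7, 8, 4, 3, 6, 1, 12, 9, 10, 11, 2]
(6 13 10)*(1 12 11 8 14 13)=(1 12 11 8 14 13 10 6)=[0, 12, 2, 3, 4, 5, 1, 7, 14, 9, 6, 8, 11, 10, 13]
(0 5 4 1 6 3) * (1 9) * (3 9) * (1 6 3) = (0 5 4 1 3)(6 9) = [5, 3, 2, 0, 1, 4, 9, 7, 8, 6]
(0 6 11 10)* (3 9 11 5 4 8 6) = (0 3 9 11 10)(4 8 6 5) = [3, 1, 2, 9, 8, 4, 5, 7, 6, 11, 0, 10]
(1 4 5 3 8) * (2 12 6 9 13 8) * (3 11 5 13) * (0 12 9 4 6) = (0 12)(1 6 4 13 8)(2 9 3)(5 11) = [12, 6, 9, 2, 13, 11, 4, 7, 1, 3, 10, 5, 0, 8]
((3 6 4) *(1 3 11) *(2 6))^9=((1 3 2 6 4 11))^9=(1 6)(2 11)(3 4)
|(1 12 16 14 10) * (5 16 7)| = |(1 12 7 5 16 14 10)| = 7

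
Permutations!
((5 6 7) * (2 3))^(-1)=(2 3)(5 7 6)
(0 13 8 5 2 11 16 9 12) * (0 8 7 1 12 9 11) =[13, 12, 0, 3, 4, 2, 6, 1, 5, 9, 10, 16, 8, 7, 14, 15, 11] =(0 13 7 1 12 8 5 2)(11 16)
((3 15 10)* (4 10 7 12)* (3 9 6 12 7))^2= ((3 15)(4 10 9 6 12))^2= (15)(4 9 12 10 6)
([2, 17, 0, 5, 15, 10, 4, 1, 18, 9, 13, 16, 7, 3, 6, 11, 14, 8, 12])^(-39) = [2, 18, 0, 5, 16, 10, 11, 8, 7, 9, 13, 6, 17, 3, 15, 14, 4, 12, 1]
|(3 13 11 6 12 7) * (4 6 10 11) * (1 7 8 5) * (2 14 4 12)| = |(1 7 3 13 12 8 5)(2 14 4 6)(10 11)| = 28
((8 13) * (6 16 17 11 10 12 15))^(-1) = ((6 16 17 11 10 12 15)(8 13))^(-1) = (6 15 12 10 11 17 16)(8 13)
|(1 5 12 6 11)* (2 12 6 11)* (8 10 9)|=6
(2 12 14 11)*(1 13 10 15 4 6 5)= (1 13 10 15 4 6 5)(2 12 14 11)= [0, 13, 12, 3, 6, 1, 5, 7, 8, 9, 15, 2, 14, 10, 11, 4]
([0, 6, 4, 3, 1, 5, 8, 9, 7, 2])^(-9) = (1 2 7 6 4 9 8)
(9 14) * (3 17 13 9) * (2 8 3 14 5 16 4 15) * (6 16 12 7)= (2 8 3 17 13 9 5 12 7 6 16 4 15)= [0, 1, 8, 17, 15, 12, 16, 6, 3, 5, 10, 11, 7, 9, 14, 2, 4, 13]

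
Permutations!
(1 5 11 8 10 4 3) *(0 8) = [8, 5, 2, 1, 3, 11, 6, 7, 10, 9, 4, 0] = (0 8 10 4 3 1 5 11)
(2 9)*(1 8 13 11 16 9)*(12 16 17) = (1 8 13 11 17 12 16 9 2) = [0, 8, 1, 3, 4, 5, 6, 7, 13, 2, 10, 17, 16, 11, 14, 15, 9, 12]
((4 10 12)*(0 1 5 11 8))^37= (0 5 8 1 11)(4 10 12)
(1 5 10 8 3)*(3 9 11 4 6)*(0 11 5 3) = [11, 3, 2, 1, 6, 10, 0, 7, 9, 5, 8, 4] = (0 11 4 6)(1 3)(5 10 8 9)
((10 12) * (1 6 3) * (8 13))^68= (13)(1 3 6)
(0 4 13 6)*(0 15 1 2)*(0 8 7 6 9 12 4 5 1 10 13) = (0 5 1 2 8 7 6 15 10 13 9 12 4) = [5, 2, 8, 3, 0, 1, 15, 6, 7, 12, 13, 11, 4, 9, 14, 10]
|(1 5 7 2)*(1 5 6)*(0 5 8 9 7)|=4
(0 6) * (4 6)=[4, 1, 2, 3, 6, 5, 0]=(0 4 6)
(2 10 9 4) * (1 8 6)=(1 8 6)(2 10 9 4)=[0, 8, 10, 3, 2, 5, 1, 7, 6, 4, 9]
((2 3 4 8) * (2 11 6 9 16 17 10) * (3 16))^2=(2 17)(3 8 6)(4 11 9)(10 16)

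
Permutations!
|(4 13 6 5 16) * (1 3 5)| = |(1 3 5 16 4 13 6)| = 7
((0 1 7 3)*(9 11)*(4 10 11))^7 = ((0 1 7 3)(4 10 11 9))^7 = (0 3 7 1)(4 9 11 10)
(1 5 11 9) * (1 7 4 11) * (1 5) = [0, 1, 2, 3, 11, 5, 6, 4, 8, 7, 10, 9] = (4 11 9 7)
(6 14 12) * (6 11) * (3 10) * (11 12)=(3 10)(6 14 11)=[0, 1, 2, 10, 4, 5, 14, 7, 8, 9, 3, 6, 12, 13, 11]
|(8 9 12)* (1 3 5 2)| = |(1 3 5 2)(8 9 12)| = 12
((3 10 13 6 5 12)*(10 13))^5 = ((3 13 6 5 12))^5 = (13)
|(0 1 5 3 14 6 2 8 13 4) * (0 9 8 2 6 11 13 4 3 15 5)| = |(0 1)(3 14 11 13)(4 9 8)(5 15)| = 12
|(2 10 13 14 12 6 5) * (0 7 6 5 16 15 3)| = 6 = |(0 7 6 16 15 3)(2 10 13 14 12 5)|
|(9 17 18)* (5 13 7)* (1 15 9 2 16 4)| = 24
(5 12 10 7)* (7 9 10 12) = (12)(5 7)(9 10) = [0, 1, 2, 3, 4, 7, 6, 5, 8, 10, 9, 11, 12]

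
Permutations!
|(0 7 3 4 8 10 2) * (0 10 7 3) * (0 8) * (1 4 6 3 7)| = 10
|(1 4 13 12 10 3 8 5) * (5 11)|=|(1 4 13 12 10 3 8 11 5)|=9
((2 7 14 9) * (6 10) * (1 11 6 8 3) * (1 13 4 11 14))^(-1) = (1 7 2 9 14)(3 8 10 6 11 4 13)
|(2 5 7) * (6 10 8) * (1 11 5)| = |(1 11 5 7 2)(6 10 8)| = 15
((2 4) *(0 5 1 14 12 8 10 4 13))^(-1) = (0 13 2 4 10 8 12 14 1 5)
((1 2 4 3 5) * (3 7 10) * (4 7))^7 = (1 2 7 10 3 5)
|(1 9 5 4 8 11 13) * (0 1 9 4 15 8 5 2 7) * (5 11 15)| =8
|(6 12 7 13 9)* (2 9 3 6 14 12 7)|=4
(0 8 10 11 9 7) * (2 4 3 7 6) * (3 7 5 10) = (0 8 3 5 10 11 9 6 2 4 7) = [8, 1, 4, 5, 7, 10, 2, 0, 3, 6, 11, 9]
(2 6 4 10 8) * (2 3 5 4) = (2 6)(3 5 4 10 8) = [0, 1, 6, 5, 10, 4, 2, 7, 3, 9, 8]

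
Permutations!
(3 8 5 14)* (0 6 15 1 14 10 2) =(0 6 15 1 14 3 8 5 10 2) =[6, 14, 0, 8, 4, 10, 15, 7, 5, 9, 2, 11, 12, 13, 3, 1]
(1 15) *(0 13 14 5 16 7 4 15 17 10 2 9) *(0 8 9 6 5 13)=[0, 17, 6, 3, 15, 16, 5, 4, 9, 8, 2, 11, 12, 14, 13, 1, 7, 10]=(1 17 10 2 6 5 16 7 4 15)(8 9)(13 14)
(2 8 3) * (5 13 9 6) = [0, 1, 8, 2, 4, 13, 5, 7, 3, 6, 10, 11, 12, 9] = (2 8 3)(5 13 9 6)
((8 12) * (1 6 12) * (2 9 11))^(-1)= ((1 6 12 8)(2 9 11))^(-1)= (1 8 12 6)(2 11 9)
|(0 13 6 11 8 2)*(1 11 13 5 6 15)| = 9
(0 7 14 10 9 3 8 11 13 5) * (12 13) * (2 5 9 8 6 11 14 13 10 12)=[7, 1, 5, 6, 4, 0, 11, 13, 14, 3, 8, 2, 10, 9, 12]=(0 7 13 9 3 6 11 2 5)(8 14 12 10)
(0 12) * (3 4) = (0 12)(3 4) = [12, 1, 2, 4, 3, 5, 6, 7, 8, 9, 10, 11, 0]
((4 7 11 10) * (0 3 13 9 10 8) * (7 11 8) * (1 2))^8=(0 8 7 11 4 10 9 13 3)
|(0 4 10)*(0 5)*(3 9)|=|(0 4 10 5)(3 9)|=4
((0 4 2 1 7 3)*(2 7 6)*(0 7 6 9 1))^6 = ((0 4 6 2)(1 9)(3 7))^6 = (9)(0 6)(2 4)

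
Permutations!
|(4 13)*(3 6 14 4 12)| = 6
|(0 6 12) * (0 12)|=|(12)(0 6)|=2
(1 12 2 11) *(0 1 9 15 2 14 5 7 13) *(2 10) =[1, 12, 11, 3, 4, 7, 6, 13, 8, 15, 2, 9, 14, 0, 5, 10] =(0 1 12 14 5 7 13)(2 11 9 15 10)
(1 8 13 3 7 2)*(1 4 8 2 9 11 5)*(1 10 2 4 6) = (1 4 8 13 3 7 9 11 5 10 2 6) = [0, 4, 6, 7, 8, 10, 1, 9, 13, 11, 2, 5, 12, 3]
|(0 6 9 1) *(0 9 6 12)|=|(0 12)(1 9)|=2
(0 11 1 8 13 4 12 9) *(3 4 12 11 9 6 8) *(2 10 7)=(0 9)(1 3 4 11)(2 10 7)(6 8 13 12)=[9, 3, 10, 4, 11, 5, 8, 2, 13, 0, 7, 1, 6, 12]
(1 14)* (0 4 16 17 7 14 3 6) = (0 4 16 17 7 14 1 3 6) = [4, 3, 2, 6, 16, 5, 0, 14, 8, 9, 10, 11, 12, 13, 1, 15, 17, 7]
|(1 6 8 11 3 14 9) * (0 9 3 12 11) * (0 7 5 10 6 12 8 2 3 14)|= 12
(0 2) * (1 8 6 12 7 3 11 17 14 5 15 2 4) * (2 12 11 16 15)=(0 4 1 8 6 11 17 14 5 2)(3 16 15 12 7)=[4, 8, 0, 16, 1, 2, 11, 3, 6, 9, 10, 17, 7, 13, 5, 12, 15, 14]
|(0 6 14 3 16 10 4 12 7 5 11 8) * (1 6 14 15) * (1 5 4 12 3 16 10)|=45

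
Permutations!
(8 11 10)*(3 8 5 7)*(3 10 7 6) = (3 8 11 7 10 5 6) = [0, 1, 2, 8, 4, 6, 3, 10, 11, 9, 5, 7]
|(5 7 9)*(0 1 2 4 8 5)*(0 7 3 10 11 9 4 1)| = |(1 2)(3 10 11 9 7 4 8 5)| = 8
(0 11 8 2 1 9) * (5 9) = (0 11 8 2 1 5 9) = [11, 5, 1, 3, 4, 9, 6, 7, 2, 0, 10, 8]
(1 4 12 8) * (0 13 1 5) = (0 13 1 4 12 8 5) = [13, 4, 2, 3, 12, 0, 6, 7, 5, 9, 10, 11, 8, 1]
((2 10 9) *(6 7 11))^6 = ((2 10 9)(6 7 11))^6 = (11)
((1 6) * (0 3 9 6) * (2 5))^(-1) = (0 1 6 9 3)(2 5)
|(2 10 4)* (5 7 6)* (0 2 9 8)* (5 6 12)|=|(0 2 10 4 9 8)(5 7 12)|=6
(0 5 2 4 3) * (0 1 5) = (1 5 2 4 3) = [0, 5, 4, 1, 3, 2]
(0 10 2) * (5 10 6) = (0 6 5 10 2) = [6, 1, 0, 3, 4, 10, 5, 7, 8, 9, 2]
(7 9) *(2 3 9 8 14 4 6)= [0, 1, 3, 9, 6, 5, 2, 8, 14, 7, 10, 11, 12, 13, 4]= (2 3 9 7 8 14 4 6)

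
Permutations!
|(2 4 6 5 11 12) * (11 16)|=|(2 4 6 5 16 11 12)|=7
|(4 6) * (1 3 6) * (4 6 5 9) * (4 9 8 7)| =6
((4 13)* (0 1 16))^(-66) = ((0 1 16)(4 13))^(-66) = (16)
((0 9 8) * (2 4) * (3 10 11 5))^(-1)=(0 8 9)(2 4)(3 5 11 10)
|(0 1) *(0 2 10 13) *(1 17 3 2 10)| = 7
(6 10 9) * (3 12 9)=(3 12 9 6 10)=[0, 1, 2, 12, 4, 5, 10, 7, 8, 6, 3, 11, 9]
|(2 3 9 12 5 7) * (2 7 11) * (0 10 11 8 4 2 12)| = 10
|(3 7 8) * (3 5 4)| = 5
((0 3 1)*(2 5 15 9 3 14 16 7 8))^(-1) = ((0 14 16 7 8 2 5 15 9 3 1))^(-1) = (0 1 3 9 15 5 2 8 7 16 14)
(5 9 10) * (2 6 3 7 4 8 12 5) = [0, 1, 6, 7, 8, 9, 3, 4, 12, 10, 2, 11, 5] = (2 6 3 7 4 8 12 5 9 10)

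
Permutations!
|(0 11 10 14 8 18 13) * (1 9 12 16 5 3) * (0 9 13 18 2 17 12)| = 14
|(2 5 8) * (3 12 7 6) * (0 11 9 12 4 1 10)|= |(0 11 9 12 7 6 3 4 1 10)(2 5 8)|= 30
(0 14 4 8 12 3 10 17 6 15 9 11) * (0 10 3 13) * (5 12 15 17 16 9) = [14, 1, 2, 3, 8, 12, 17, 7, 15, 11, 16, 10, 13, 0, 4, 5, 9, 6] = (0 14 4 8 15 5 12 13)(6 17)(9 11 10 16)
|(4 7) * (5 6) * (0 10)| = 2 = |(0 10)(4 7)(5 6)|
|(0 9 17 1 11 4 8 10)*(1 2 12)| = 10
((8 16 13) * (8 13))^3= ((8 16))^3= (8 16)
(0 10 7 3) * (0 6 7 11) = [10, 1, 2, 6, 4, 5, 7, 3, 8, 9, 11, 0] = (0 10 11)(3 6 7)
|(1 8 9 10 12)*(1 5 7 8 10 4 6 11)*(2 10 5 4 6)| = 28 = |(1 5 7 8 9 6 11)(2 10 12 4)|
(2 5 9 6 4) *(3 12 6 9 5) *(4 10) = [0, 1, 3, 12, 2, 5, 10, 7, 8, 9, 4, 11, 6] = (2 3 12 6 10 4)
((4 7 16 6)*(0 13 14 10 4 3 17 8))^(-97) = (0 14 4 16 3 8 13 10 7 6 17)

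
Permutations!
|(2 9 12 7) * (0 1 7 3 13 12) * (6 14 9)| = 21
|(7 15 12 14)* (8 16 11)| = |(7 15 12 14)(8 16 11)| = 12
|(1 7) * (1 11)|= 3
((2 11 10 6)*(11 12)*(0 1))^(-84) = ((0 1)(2 12 11 10 6))^(-84) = (2 12 11 10 6)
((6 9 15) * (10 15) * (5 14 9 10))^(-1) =(5 9 14)(6 15 10)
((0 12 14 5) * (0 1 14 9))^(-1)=(0 9 12)(1 5 14)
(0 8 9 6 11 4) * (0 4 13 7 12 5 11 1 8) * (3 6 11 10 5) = (1 8 9 11 13 7 12 3 6)(5 10) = [0, 8, 2, 6, 4, 10, 1, 12, 9, 11, 5, 13, 3, 7]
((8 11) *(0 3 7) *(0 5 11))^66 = ((0 3 7 5 11 8))^66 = (11)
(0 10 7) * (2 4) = [10, 1, 4, 3, 2, 5, 6, 0, 8, 9, 7] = (0 10 7)(2 4)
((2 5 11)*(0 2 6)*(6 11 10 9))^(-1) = ((11)(0 2 5 10 9 6))^(-1) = (11)(0 6 9 10 5 2)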